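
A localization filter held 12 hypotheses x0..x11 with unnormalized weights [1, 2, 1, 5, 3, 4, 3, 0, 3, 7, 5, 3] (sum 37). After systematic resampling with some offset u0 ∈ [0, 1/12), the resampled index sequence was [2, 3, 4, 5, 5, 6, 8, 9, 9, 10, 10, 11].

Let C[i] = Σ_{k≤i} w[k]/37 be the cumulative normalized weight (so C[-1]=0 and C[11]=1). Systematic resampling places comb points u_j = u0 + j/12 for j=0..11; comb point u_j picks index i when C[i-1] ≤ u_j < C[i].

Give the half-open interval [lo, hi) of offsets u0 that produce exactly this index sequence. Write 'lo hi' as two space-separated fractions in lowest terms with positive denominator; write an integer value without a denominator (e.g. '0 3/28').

3/37 1/12

C = [1/37, 3/37, 4/37, 9/37, 12/37, 16/37, 19/37, 19/37, 22/37, 29/37, 34/37, 1]
j=0 picked index 2: u0 ∈ [3/37, 4/37)
j=1 picked index 3: u0 ∈ [11/444, 71/444)
j=2 picked index 4: u0 ∈ [17/222, 35/222)
j=3 picked index 5: u0 ∈ [11/148, 27/148)
j=4 picked index 5: u0 ∈ [-1/111, 11/111)
j=5 picked index 6: u0 ∈ [7/444, 43/444)
j=6 picked index 8: u0 ∈ [1/74, 7/74)
j=7 picked index 9: u0 ∈ [5/444, 89/444)
j=8 picked index 9: u0 ∈ [-8/111, 13/111)
j=9 picked index 10: u0 ∈ [5/148, 25/148)
j=10 picked index 10: u0 ∈ [-11/222, 19/222)
j=11 picked index 11: u0 ∈ [1/444, 1/12)
intersection: [3/37, 1/12)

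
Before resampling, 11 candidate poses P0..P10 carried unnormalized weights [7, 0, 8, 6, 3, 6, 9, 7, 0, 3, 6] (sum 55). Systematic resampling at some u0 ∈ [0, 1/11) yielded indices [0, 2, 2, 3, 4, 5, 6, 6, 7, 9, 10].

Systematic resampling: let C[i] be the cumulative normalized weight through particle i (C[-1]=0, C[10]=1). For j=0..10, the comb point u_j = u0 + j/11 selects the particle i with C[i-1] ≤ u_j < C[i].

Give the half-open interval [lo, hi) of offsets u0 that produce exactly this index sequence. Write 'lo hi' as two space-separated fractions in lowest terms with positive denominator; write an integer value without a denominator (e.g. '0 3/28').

C = [7/55, 7/55, 3/11, 21/55, 24/55, 6/11, 39/55, 46/55, 46/55, 49/55, 1]
j=0 picked index 0: u0 ∈ [0, 7/55)
j=1 picked index 2: u0 ∈ [2/55, 2/11)
j=2 picked index 2: u0 ∈ [-3/55, 1/11)
j=3 picked index 3: u0 ∈ [0, 6/55)
j=4 picked index 4: u0 ∈ [1/55, 4/55)
j=5 picked index 5: u0 ∈ [-1/55, 1/11)
j=6 picked index 6: u0 ∈ [0, 9/55)
j=7 picked index 6: u0 ∈ [-1/11, 4/55)
j=8 picked index 7: u0 ∈ [-1/55, 6/55)
j=9 picked index 9: u0 ∈ [1/55, 4/55)
j=10 picked index 10: u0 ∈ [-1/55, 1/11)
intersection: [2/55, 4/55)

2/55 4/55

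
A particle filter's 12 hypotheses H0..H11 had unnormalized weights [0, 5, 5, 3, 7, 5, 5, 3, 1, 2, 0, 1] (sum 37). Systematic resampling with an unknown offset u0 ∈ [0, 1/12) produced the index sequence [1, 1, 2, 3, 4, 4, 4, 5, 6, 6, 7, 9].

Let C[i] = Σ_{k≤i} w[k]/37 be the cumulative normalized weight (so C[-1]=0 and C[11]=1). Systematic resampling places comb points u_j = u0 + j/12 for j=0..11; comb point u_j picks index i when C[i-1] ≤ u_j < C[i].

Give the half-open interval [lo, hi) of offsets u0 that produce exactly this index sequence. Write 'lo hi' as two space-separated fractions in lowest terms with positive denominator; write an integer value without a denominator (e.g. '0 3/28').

C = [0, 5/37, 10/37, 13/37, 20/37, 25/37, 30/37, 33/37, 34/37, 36/37, 36/37, 1]
j=0 picked index 1: u0 ∈ [0, 5/37)
j=1 picked index 1: u0 ∈ [-1/12, 23/444)
j=2 picked index 2: u0 ∈ [-7/222, 23/222)
j=3 picked index 3: u0 ∈ [3/148, 15/148)
j=4 picked index 4: u0 ∈ [2/111, 23/111)
j=5 picked index 4: u0 ∈ [-29/444, 55/444)
j=6 picked index 4: u0 ∈ [-11/74, 3/74)
j=7 picked index 5: u0 ∈ [-19/444, 41/444)
j=8 picked index 6: u0 ∈ [1/111, 16/111)
j=9 picked index 6: u0 ∈ [-11/148, 9/148)
j=10 picked index 7: u0 ∈ [-5/222, 13/222)
j=11 picked index 9: u0 ∈ [1/444, 25/444)
intersection: [3/148, 3/74)

3/148 3/74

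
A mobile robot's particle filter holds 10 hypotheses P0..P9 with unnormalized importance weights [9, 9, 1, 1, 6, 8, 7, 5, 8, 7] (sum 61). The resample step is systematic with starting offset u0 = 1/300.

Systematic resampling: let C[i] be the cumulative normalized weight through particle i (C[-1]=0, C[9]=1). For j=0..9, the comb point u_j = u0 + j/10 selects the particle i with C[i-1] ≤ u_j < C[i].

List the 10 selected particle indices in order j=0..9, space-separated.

0 0 1 2 4 5 6 7 8 9

C = [9/61, 18/61, 19/61, 20/61, 26/61, 34/61, 41/61, 46/61, 54/61, 1]
j=0: u_0=1/300 ∈ [0, 9/61) → index 0
j=1: u_1=31/300 ∈ [0, 9/61) → index 0
j=2: u_2=61/300 ∈ [9/61, 18/61) → index 1
j=3: u_3=91/300 ∈ [18/61, 19/61) → index 2
j=4: u_4=121/300 ∈ [20/61, 26/61) → index 4
j=5: u_5=151/300 ∈ [26/61, 34/61) → index 5
j=6: u_6=181/300 ∈ [34/61, 41/61) → index 6
j=7: u_7=211/300 ∈ [41/61, 46/61) → index 7
j=8: u_8=241/300 ∈ [46/61, 54/61) → index 8
j=9: u_9=271/300 ∈ [54/61, 1) → index 9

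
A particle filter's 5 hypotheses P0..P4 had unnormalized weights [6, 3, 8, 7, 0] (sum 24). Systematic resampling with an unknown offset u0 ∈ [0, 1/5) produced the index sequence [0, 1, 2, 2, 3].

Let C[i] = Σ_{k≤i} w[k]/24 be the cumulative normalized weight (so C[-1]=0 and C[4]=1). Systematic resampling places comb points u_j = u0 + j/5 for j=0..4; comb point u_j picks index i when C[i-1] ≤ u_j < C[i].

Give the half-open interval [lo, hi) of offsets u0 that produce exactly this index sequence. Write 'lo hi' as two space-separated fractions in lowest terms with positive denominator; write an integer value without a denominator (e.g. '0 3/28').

1/20 13/120

C = [1/4, 3/8, 17/24, 1, 1]
j=0 picked index 0: u0 ∈ [0, 1/4)
j=1 picked index 1: u0 ∈ [1/20, 7/40)
j=2 picked index 2: u0 ∈ [-1/40, 37/120)
j=3 picked index 2: u0 ∈ [-9/40, 13/120)
j=4 picked index 3: u0 ∈ [-11/120, 1/5)
intersection: [1/20, 13/120)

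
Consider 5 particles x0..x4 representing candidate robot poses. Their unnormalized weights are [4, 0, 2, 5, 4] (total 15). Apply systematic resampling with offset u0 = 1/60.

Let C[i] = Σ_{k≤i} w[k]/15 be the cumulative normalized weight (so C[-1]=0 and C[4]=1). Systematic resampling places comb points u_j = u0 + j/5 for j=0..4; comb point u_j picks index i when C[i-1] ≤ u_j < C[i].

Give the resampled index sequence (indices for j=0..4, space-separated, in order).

C = [4/15, 4/15, 2/5, 11/15, 1]
j=0: u_0=1/60 ∈ [0, 4/15) → index 0
j=1: u_1=13/60 ∈ [0, 4/15) → index 0
j=2: u_2=5/12 ∈ [2/5, 11/15) → index 3
j=3: u_3=37/60 ∈ [2/5, 11/15) → index 3
j=4: u_4=49/60 ∈ [11/15, 1) → index 4

0 0 3 3 4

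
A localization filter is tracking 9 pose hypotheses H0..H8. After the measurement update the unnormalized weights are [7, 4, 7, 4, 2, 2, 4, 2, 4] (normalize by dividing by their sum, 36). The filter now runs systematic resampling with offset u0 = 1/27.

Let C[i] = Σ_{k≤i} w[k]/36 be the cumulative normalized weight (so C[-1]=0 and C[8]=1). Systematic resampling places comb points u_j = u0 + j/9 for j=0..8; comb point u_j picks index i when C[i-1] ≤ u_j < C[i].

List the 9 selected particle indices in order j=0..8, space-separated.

C = [7/36, 11/36, 1/2, 11/18, 2/3, 13/18, 5/6, 8/9, 1]
j=0: u_0=1/27 ∈ [0, 7/36) → index 0
j=1: u_1=4/27 ∈ [0, 7/36) → index 0
j=2: u_2=7/27 ∈ [7/36, 11/36) → index 1
j=3: u_3=10/27 ∈ [11/36, 1/2) → index 2
j=4: u_4=13/27 ∈ [11/36, 1/2) → index 2
j=5: u_5=16/27 ∈ [1/2, 11/18) → index 3
j=6: u_6=19/27 ∈ [2/3, 13/18) → index 5
j=7: u_7=22/27 ∈ [13/18, 5/6) → index 6
j=8: u_8=25/27 ∈ [8/9, 1) → index 8

0 0 1 2 2 3 5 6 8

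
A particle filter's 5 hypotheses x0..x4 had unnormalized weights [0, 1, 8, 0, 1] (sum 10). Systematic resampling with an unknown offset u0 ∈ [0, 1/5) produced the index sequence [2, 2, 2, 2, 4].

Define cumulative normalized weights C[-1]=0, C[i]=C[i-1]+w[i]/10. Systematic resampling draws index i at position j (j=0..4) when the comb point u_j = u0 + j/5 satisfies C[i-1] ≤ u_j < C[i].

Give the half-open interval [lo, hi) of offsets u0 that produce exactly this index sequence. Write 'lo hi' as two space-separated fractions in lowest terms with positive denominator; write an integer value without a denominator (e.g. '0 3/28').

1/10 1/5

C = [0, 1/10, 9/10, 9/10, 1]
j=0 picked index 2: u0 ∈ [1/10, 9/10)
j=1 picked index 2: u0 ∈ [-1/10, 7/10)
j=2 picked index 2: u0 ∈ [-3/10, 1/2)
j=3 picked index 2: u0 ∈ [-1/2, 3/10)
j=4 picked index 4: u0 ∈ [1/10, 1/5)
intersection: [1/10, 1/5)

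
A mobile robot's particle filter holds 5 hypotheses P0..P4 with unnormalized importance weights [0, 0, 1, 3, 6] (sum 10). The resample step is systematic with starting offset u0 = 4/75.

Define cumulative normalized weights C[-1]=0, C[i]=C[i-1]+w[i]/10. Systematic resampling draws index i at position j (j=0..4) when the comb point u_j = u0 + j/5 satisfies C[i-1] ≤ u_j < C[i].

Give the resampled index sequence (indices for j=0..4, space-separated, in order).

2 3 4 4 4

C = [0, 0, 1/10, 2/5, 1]
j=0: u_0=4/75 ∈ [0, 1/10) → index 2
j=1: u_1=19/75 ∈ [1/10, 2/5) → index 3
j=2: u_2=34/75 ∈ [2/5, 1) → index 4
j=3: u_3=49/75 ∈ [2/5, 1) → index 4
j=4: u_4=64/75 ∈ [2/5, 1) → index 4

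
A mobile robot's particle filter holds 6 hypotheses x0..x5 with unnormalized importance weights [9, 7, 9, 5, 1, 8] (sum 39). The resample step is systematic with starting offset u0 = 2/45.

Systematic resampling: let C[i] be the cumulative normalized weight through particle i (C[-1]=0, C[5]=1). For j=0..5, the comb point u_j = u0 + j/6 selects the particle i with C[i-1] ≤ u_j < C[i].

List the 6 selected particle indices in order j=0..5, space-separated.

C = [3/13, 16/39, 25/39, 10/13, 31/39, 1]
j=0: u_0=2/45 ∈ [0, 3/13) → index 0
j=1: u_1=19/90 ∈ [0, 3/13) → index 0
j=2: u_2=17/45 ∈ [3/13, 16/39) → index 1
j=3: u_3=49/90 ∈ [16/39, 25/39) → index 2
j=4: u_4=32/45 ∈ [25/39, 10/13) → index 3
j=5: u_5=79/90 ∈ [31/39, 1) → index 5

0 0 1 2 3 5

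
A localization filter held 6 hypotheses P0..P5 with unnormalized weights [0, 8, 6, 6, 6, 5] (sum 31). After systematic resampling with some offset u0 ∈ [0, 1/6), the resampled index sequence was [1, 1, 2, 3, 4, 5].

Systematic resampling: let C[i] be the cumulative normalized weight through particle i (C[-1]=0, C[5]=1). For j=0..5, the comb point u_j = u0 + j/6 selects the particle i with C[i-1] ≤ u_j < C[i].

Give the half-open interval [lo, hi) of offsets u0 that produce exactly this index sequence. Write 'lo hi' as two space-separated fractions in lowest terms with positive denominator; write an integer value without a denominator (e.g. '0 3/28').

C = [0, 8/31, 14/31, 20/31, 26/31, 1]
j=0 picked index 1: u0 ∈ [0, 8/31)
j=1 picked index 1: u0 ∈ [-1/6, 17/186)
j=2 picked index 2: u0 ∈ [-7/93, 11/93)
j=3 picked index 3: u0 ∈ [-3/62, 9/62)
j=4 picked index 4: u0 ∈ [-2/93, 16/93)
j=5 picked index 5: u0 ∈ [1/186, 1/6)
intersection: [1/186, 17/186)

1/186 17/186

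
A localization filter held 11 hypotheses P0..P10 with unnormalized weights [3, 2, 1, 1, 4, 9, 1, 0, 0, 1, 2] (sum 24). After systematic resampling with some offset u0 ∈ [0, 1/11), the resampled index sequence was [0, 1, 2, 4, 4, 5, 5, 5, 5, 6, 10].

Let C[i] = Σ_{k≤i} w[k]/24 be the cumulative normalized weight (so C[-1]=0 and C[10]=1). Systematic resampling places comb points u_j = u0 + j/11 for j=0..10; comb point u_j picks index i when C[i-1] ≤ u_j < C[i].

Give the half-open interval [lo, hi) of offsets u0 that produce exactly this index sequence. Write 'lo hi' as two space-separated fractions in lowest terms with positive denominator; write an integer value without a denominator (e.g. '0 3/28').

C = [1/8, 5/24, 1/4, 7/24, 11/24, 5/6, 7/8, 7/8, 7/8, 11/12, 1]
j=0 picked index 0: u0 ∈ [0, 1/8)
j=1 picked index 1: u0 ∈ [3/88, 31/264)
j=2 picked index 2: u0 ∈ [7/264, 3/44)
j=3 picked index 4: u0 ∈ [5/264, 49/264)
j=4 picked index 4: u0 ∈ [-19/264, 25/264)
j=5 picked index 5: u0 ∈ [1/264, 25/66)
j=6 picked index 5: u0 ∈ [-23/264, 19/66)
j=7 picked index 5: u0 ∈ [-47/264, 13/66)
j=8 picked index 5: u0 ∈ [-71/264, 7/66)
j=9 picked index 6: u0 ∈ [1/66, 5/88)
j=10 picked index 10: u0 ∈ [1/132, 1/11)
intersection: [3/88, 5/88)

3/88 5/88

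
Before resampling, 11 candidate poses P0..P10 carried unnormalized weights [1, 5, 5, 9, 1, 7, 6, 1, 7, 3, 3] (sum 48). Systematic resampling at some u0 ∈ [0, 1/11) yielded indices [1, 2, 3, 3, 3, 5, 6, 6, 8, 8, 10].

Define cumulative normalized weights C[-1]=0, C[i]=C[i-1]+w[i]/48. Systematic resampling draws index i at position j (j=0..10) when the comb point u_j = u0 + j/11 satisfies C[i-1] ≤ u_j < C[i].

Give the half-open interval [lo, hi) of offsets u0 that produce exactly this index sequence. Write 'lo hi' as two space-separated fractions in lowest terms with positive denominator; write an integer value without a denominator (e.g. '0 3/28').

25/528 7/132

C = [1/48, 1/8, 11/48, 5/12, 7/16, 7/12, 17/24, 35/48, 7/8, 15/16, 1]
j=0 picked index 1: u0 ∈ [1/48, 1/8)
j=1 picked index 2: u0 ∈ [3/88, 73/528)
j=2 picked index 3: u0 ∈ [25/528, 31/132)
j=3 picked index 3: u0 ∈ [-23/528, 19/132)
j=4 picked index 3: u0 ∈ [-71/528, 7/132)
j=5 picked index 5: u0 ∈ [-3/176, 17/132)
j=6 picked index 6: u0 ∈ [5/132, 43/264)
j=7 picked index 6: u0 ∈ [-7/132, 19/264)
j=8 picked index 8: u0 ∈ [1/528, 13/88)
j=9 picked index 8: u0 ∈ [-47/528, 5/88)
j=10 picked index 10: u0 ∈ [5/176, 1/11)
intersection: [25/528, 7/132)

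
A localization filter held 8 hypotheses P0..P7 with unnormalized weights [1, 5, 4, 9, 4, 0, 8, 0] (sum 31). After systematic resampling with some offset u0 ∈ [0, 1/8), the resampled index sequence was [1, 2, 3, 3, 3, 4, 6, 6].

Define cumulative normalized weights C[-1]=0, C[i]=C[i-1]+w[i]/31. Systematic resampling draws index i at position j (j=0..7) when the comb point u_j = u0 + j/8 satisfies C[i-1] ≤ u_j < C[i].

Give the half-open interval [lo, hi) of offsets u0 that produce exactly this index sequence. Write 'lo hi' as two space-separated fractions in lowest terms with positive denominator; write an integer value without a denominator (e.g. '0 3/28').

9/124 7/62

C = [1/31, 6/31, 10/31, 19/31, 23/31, 23/31, 1, 1]
j=0 picked index 1: u0 ∈ [1/31, 6/31)
j=1 picked index 2: u0 ∈ [17/248, 49/248)
j=2 picked index 3: u0 ∈ [9/124, 45/124)
j=3 picked index 3: u0 ∈ [-13/248, 59/248)
j=4 picked index 3: u0 ∈ [-11/62, 7/62)
j=5 picked index 4: u0 ∈ [-3/248, 29/248)
j=6 picked index 6: u0 ∈ [-1/124, 1/4)
j=7 picked index 6: u0 ∈ [-33/248, 1/8)
intersection: [9/124, 7/62)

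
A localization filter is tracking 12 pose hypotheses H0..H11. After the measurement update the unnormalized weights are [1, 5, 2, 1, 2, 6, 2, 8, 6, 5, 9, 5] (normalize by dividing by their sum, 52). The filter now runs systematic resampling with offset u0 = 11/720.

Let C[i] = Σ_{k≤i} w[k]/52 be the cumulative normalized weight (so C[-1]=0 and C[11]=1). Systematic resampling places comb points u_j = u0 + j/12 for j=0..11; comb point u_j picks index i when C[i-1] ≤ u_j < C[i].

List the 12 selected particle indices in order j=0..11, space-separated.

C = [1/52, 3/26, 2/13, 9/52, 11/52, 17/52, 19/52, 27/52, 33/52, 19/26, 47/52, 1]
j=0: u_0=11/720 ∈ [0, 1/52) → index 0
j=1: u_1=71/720 ∈ [1/52, 3/26) → index 1
j=2: u_2=131/720 ∈ [9/52, 11/52) → index 4
j=3: u_3=191/720 ∈ [11/52, 17/52) → index 5
j=4: u_4=251/720 ∈ [17/52, 19/52) → index 6
j=5: u_5=311/720 ∈ [19/52, 27/52) → index 7
j=6: u_6=371/720 ∈ [19/52, 27/52) → index 7
j=7: u_7=431/720 ∈ [27/52, 33/52) → index 8
j=8: u_8=491/720 ∈ [33/52, 19/26) → index 9
j=9: u_9=551/720 ∈ [19/26, 47/52) → index 10
j=10: u_10=611/720 ∈ [19/26, 47/52) → index 10
j=11: u_11=671/720 ∈ [47/52, 1) → index 11

0 1 4 5 6 7 7 8 9 10 10 11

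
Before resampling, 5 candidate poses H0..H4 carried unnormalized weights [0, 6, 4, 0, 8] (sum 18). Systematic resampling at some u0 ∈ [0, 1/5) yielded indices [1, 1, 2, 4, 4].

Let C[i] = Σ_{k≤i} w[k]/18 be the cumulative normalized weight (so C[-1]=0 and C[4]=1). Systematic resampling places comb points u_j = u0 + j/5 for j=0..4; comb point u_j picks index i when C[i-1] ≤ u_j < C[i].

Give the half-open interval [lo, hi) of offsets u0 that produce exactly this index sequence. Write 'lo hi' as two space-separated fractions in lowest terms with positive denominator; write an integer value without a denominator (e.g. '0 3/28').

0 2/15

C = [0, 1/3, 5/9, 5/9, 1]
j=0 picked index 1: u0 ∈ [0, 1/3)
j=1 picked index 1: u0 ∈ [-1/5, 2/15)
j=2 picked index 2: u0 ∈ [-1/15, 7/45)
j=3 picked index 4: u0 ∈ [-2/45, 2/5)
j=4 picked index 4: u0 ∈ [-11/45, 1/5)
intersection: [0, 2/15)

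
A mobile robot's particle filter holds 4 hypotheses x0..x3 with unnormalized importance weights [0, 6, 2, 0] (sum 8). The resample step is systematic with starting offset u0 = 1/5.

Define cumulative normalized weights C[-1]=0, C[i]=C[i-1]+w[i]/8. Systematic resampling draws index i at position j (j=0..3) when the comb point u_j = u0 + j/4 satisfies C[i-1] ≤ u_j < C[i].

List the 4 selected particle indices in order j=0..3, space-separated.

1 1 1 2

C = [0, 3/4, 1, 1]
j=0: u_0=1/5 ∈ [0, 3/4) → index 1
j=1: u_1=9/20 ∈ [0, 3/4) → index 1
j=2: u_2=7/10 ∈ [0, 3/4) → index 1
j=3: u_3=19/20 ∈ [3/4, 1) → index 2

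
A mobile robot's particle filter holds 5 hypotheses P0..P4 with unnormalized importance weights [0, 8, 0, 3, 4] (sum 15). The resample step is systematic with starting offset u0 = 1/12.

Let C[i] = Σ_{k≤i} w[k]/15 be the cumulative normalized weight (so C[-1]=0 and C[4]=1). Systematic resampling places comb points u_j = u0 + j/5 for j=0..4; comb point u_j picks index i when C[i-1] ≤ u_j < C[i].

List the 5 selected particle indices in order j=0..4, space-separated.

1 1 1 3 4

C = [0, 8/15, 8/15, 11/15, 1]
j=0: u_0=1/12 ∈ [0, 8/15) → index 1
j=1: u_1=17/60 ∈ [0, 8/15) → index 1
j=2: u_2=29/60 ∈ [0, 8/15) → index 1
j=3: u_3=41/60 ∈ [8/15, 11/15) → index 3
j=4: u_4=53/60 ∈ [11/15, 1) → index 4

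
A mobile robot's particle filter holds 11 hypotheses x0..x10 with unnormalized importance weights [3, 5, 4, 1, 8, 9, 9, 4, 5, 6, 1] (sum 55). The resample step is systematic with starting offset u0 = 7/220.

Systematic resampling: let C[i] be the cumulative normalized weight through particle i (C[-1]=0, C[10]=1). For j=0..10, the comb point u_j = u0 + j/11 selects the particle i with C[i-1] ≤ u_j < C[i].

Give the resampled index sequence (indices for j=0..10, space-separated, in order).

C = [3/55, 8/55, 12/55, 13/55, 21/55, 6/11, 39/55, 43/55, 48/55, 54/55, 1]
j=0: u_0=7/220 ∈ [0, 3/55) → index 0
j=1: u_1=27/220 ∈ [3/55, 8/55) → index 1
j=2: u_2=47/220 ∈ [8/55, 12/55) → index 2
j=3: u_3=67/220 ∈ [13/55, 21/55) → index 4
j=4: u_4=87/220 ∈ [21/55, 6/11) → index 5
j=5: u_5=107/220 ∈ [21/55, 6/11) → index 5
j=6: u_6=127/220 ∈ [6/11, 39/55) → index 6
j=7: u_7=147/220 ∈ [6/11, 39/55) → index 6
j=8: u_8=167/220 ∈ [39/55, 43/55) → index 7
j=9: u_9=17/20 ∈ [43/55, 48/55) → index 8
j=10: u_10=207/220 ∈ [48/55, 54/55) → index 9

0 1 2 4 5 5 6 6 7 8 9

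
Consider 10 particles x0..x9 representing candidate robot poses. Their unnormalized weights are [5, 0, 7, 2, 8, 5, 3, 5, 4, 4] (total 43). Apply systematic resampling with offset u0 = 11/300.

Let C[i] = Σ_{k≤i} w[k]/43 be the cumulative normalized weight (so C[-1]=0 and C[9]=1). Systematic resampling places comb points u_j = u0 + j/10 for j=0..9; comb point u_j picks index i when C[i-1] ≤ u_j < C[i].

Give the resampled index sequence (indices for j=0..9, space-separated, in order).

0 2 2 4 4 5 6 7 8 9

C = [5/43, 5/43, 12/43, 14/43, 22/43, 27/43, 30/43, 35/43, 39/43, 1]
j=0: u_0=11/300 ∈ [0, 5/43) → index 0
j=1: u_1=41/300 ∈ [5/43, 12/43) → index 2
j=2: u_2=71/300 ∈ [5/43, 12/43) → index 2
j=3: u_3=101/300 ∈ [14/43, 22/43) → index 4
j=4: u_4=131/300 ∈ [14/43, 22/43) → index 4
j=5: u_5=161/300 ∈ [22/43, 27/43) → index 5
j=6: u_6=191/300 ∈ [27/43, 30/43) → index 6
j=7: u_7=221/300 ∈ [30/43, 35/43) → index 7
j=8: u_8=251/300 ∈ [35/43, 39/43) → index 8
j=9: u_9=281/300 ∈ [39/43, 1) → index 9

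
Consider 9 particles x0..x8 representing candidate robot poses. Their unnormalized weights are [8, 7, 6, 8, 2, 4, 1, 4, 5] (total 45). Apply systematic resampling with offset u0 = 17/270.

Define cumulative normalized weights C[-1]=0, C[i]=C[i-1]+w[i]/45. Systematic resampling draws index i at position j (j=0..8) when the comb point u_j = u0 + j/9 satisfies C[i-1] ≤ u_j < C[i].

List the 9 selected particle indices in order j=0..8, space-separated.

C = [8/45, 1/3, 7/15, 29/45, 31/45, 7/9, 4/5, 8/9, 1]
j=0: u_0=17/270 ∈ [0, 8/45) → index 0
j=1: u_1=47/270 ∈ [0, 8/45) → index 0
j=2: u_2=77/270 ∈ [8/45, 1/3) → index 1
j=3: u_3=107/270 ∈ [1/3, 7/15) → index 2
j=4: u_4=137/270 ∈ [7/15, 29/45) → index 3
j=5: u_5=167/270 ∈ [7/15, 29/45) → index 3
j=6: u_6=197/270 ∈ [31/45, 7/9) → index 5
j=7: u_7=227/270 ∈ [4/5, 8/9) → index 7
j=8: u_8=257/270 ∈ [8/9, 1) → index 8

0 0 1 2 3 3 5 7 8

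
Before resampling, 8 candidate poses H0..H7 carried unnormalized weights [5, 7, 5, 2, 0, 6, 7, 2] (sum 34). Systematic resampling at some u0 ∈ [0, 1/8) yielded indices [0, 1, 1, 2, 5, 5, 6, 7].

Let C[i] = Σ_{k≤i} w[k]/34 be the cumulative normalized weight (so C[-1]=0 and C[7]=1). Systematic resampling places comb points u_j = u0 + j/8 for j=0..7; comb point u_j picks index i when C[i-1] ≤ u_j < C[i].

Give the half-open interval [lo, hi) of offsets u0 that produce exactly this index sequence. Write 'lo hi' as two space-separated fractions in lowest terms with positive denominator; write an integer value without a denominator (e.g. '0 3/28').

9/136 7/68

C = [5/34, 6/17, 1/2, 19/34, 19/34, 25/34, 16/17, 1]
j=0 picked index 0: u0 ∈ [0, 5/34)
j=1 picked index 1: u0 ∈ [3/136, 31/136)
j=2 picked index 1: u0 ∈ [-7/68, 7/68)
j=3 picked index 2: u0 ∈ [-3/136, 1/8)
j=4 picked index 5: u0 ∈ [1/17, 4/17)
j=5 picked index 5: u0 ∈ [-9/136, 15/136)
j=6 picked index 6: u0 ∈ [-1/68, 13/68)
j=7 picked index 7: u0 ∈ [9/136, 1/8)
intersection: [9/136, 7/68)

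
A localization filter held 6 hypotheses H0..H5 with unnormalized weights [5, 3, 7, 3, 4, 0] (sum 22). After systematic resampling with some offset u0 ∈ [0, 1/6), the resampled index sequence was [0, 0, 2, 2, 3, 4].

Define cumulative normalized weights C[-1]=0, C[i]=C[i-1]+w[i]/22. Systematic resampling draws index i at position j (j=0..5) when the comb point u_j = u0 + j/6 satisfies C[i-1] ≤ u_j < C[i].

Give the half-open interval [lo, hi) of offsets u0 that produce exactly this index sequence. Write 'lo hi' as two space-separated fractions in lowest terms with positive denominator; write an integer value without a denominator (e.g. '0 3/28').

C = [5/22, 4/11, 15/22, 9/11, 1, 1]
j=0 picked index 0: u0 ∈ [0, 5/22)
j=1 picked index 0: u0 ∈ [-1/6, 2/33)
j=2 picked index 2: u0 ∈ [1/33, 23/66)
j=3 picked index 2: u0 ∈ [-3/22, 2/11)
j=4 picked index 3: u0 ∈ [1/66, 5/33)
j=5 picked index 4: u0 ∈ [-1/66, 1/6)
intersection: [1/33, 2/33)

1/33 2/33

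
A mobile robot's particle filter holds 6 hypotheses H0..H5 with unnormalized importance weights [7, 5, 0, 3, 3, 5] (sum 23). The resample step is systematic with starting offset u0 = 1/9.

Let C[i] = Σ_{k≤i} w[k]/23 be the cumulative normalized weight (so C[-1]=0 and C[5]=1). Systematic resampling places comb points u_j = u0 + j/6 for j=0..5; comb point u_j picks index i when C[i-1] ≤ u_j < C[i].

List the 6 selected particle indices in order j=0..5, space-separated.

C = [7/23, 12/23, 12/23, 15/23, 18/23, 1]
j=0: u_0=1/9 ∈ [0, 7/23) → index 0
j=1: u_1=5/18 ∈ [0, 7/23) → index 0
j=2: u_2=4/9 ∈ [7/23, 12/23) → index 1
j=3: u_3=11/18 ∈ [12/23, 15/23) → index 3
j=4: u_4=7/9 ∈ [15/23, 18/23) → index 4
j=5: u_5=17/18 ∈ [18/23, 1) → index 5

0 0 1 3 4 5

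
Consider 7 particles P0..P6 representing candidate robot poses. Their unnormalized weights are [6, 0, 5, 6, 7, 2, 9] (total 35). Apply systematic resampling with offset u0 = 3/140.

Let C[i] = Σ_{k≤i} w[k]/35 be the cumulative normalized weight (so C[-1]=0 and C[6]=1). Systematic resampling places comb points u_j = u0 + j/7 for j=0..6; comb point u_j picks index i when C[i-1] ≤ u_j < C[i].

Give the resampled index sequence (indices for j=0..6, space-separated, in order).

C = [6/35, 6/35, 11/35, 17/35, 24/35, 26/35, 1]
j=0: u_0=3/140 ∈ [0, 6/35) → index 0
j=1: u_1=23/140 ∈ [0, 6/35) → index 0
j=2: u_2=43/140 ∈ [6/35, 11/35) → index 2
j=3: u_3=9/20 ∈ [11/35, 17/35) → index 3
j=4: u_4=83/140 ∈ [17/35, 24/35) → index 4
j=5: u_5=103/140 ∈ [24/35, 26/35) → index 5
j=6: u_6=123/140 ∈ [26/35, 1) → index 6

0 0 2 3 4 5 6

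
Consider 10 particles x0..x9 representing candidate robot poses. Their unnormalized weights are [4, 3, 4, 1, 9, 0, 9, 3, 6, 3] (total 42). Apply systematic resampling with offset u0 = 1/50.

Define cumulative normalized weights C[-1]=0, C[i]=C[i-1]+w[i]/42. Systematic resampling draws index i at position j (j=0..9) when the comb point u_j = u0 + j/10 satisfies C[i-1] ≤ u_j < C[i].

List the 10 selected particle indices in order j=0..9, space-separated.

C = [2/21, 1/6, 11/42, 2/7, 1/2, 1/2, 5/7, 11/14, 13/14, 1]
j=0: u_0=1/50 ∈ [0, 2/21) → index 0
j=1: u_1=3/25 ∈ [2/21, 1/6) → index 1
j=2: u_2=11/50 ∈ [1/6, 11/42) → index 2
j=3: u_3=8/25 ∈ [2/7, 1/2) → index 4
j=4: u_4=21/50 ∈ [2/7, 1/2) → index 4
j=5: u_5=13/25 ∈ [1/2, 5/7) → index 6
j=6: u_6=31/50 ∈ [1/2, 5/7) → index 6
j=7: u_7=18/25 ∈ [5/7, 11/14) → index 7
j=8: u_8=41/50 ∈ [11/14, 13/14) → index 8
j=9: u_9=23/25 ∈ [11/14, 13/14) → index 8

0 1 2 4 4 6 6 7 8 8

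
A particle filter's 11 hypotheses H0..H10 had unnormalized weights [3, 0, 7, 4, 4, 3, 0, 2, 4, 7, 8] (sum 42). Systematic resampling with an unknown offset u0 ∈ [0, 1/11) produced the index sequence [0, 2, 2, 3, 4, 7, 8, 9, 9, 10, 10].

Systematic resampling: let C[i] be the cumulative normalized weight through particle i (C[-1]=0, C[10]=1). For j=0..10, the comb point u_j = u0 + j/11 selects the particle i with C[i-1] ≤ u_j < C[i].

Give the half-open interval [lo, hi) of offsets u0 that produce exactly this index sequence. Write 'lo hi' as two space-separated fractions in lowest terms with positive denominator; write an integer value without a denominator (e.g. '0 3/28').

C = [1/14, 1/14, 5/21, 1/3, 3/7, 1/2, 1/2, 23/42, 9/14, 17/21, 1]
j=0 picked index 0: u0 ∈ [0, 1/14)
j=1 picked index 2: u0 ∈ [-3/154, 34/231)
j=2 picked index 2: u0 ∈ [-17/154, 13/231)
j=3 picked index 3: u0 ∈ [-8/231, 2/33)
j=4 picked index 4: u0 ∈ [-1/33, 5/77)
j=5 picked index 7: u0 ∈ [1/22, 43/462)
j=6 picked index 8: u0 ∈ [1/462, 15/154)
j=7 picked index 9: u0 ∈ [1/154, 40/231)
j=8 picked index 9: u0 ∈ [-13/154, 19/231)
j=9 picked index 10: u0 ∈ [-2/231, 2/11)
j=10 picked index 10: u0 ∈ [-23/231, 1/11)
intersection: [1/22, 13/231)

1/22 13/231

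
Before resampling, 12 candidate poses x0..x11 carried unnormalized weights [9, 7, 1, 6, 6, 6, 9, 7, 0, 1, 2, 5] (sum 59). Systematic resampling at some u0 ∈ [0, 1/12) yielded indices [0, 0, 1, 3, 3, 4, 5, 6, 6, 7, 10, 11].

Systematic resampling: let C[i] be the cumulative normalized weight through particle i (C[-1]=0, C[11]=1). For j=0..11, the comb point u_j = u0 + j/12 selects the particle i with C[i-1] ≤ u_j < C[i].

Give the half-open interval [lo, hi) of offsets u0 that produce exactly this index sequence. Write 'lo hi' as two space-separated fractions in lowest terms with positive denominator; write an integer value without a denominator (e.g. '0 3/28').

17/354 10/177

C = [9/59, 16/59, 17/59, 23/59, 29/59, 35/59, 44/59, 51/59, 51/59, 52/59, 54/59, 1]
j=0 picked index 0: u0 ∈ [0, 9/59)
j=1 picked index 0: u0 ∈ [-1/12, 49/708)
j=2 picked index 1: u0 ∈ [-5/354, 37/354)
j=3 picked index 3: u0 ∈ [9/236, 33/236)
j=4 picked index 3: u0 ∈ [-8/177, 10/177)
j=5 picked index 4: u0 ∈ [-19/708, 53/708)
j=6 picked index 5: u0 ∈ [-1/118, 11/118)
j=7 picked index 6: u0 ∈ [7/708, 115/708)
j=8 picked index 6: u0 ∈ [-13/177, 14/177)
j=9 picked index 7: u0 ∈ [-1/236, 27/236)
j=10 picked index 10: u0 ∈ [17/354, 29/354)
j=11 picked index 11: u0 ∈ [-1/708, 1/12)
intersection: [17/354, 10/177)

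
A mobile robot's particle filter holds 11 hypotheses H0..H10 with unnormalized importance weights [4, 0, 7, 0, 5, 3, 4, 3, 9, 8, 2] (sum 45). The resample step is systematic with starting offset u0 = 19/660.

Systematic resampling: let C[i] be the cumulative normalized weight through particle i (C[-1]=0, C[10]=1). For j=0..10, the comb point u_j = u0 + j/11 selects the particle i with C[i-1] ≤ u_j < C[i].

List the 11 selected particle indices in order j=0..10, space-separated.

0 2 2 4 5 6 7 8 8 9 9

C = [4/45, 4/45, 11/45, 11/45, 16/45, 19/45, 23/45, 26/45, 7/9, 43/45, 1]
j=0: u_0=19/660 ∈ [0, 4/45) → index 0
j=1: u_1=79/660 ∈ [4/45, 11/45) → index 2
j=2: u_2=139/660 ∈ [4/45, 11/45) → index 2
j=3: u_3=199/660 ∈ [11/45, 16/45) → index 4
j=4: u_4=259/660 ∈ [16/45, 19/45) → index 5
j=5: u_5=29/60 ∈ [19/45, 23/45) → index 6
j=6: u_6=379/660 ∈ [23/45, 26/45) → index 7
j=7: u_7=439/660 ∈ [26/45, 7/9) → index 8
j=8: u_8=499/660 ∈ [26/45, 7/9) → index 8
j=9: u_9=559/660 ∈ [7/9, 43/45) → index 9
j=10: u_10=619/660 ∈ [7/9, 43/45) → index 9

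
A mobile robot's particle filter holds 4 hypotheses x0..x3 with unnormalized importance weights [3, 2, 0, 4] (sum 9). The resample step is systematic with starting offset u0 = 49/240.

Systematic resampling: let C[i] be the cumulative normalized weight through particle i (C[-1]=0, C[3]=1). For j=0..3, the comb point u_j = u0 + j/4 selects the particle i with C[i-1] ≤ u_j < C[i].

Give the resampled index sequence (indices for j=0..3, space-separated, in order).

C = [1/3, 5/9, 5/9, 1]
j=0: u_0=49/240 ∈ [0, 1/3) → index 0
j=1: u_1=109/240 ∈ [1/3, 5/9) → index 1
j=2: u_2=169/240 ∈ [5/9, 1) → index 3
j=3: u_3=229/240 ∈ [5/9, 1) → index 3

0 1 3 3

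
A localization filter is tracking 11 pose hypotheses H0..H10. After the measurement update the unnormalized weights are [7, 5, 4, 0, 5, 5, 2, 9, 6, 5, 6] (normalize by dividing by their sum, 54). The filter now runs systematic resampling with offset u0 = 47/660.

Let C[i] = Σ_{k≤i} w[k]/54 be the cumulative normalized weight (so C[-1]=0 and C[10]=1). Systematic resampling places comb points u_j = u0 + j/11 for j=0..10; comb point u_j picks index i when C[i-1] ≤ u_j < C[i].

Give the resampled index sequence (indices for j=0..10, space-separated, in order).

C = [7/54, 2/9, 8/27, 8/27, 7/18, 13/27, 14/27, 37/54, 43/54, 8/9, 1]
j=0: u_0=47/660 ∈ [0, 7/54) → index 0
j=1: u_1=107/660 ∈ [7/54, 2/9) → index 1
j=2: u_2=167/660 ∈ [2/9, 8/27) → index 2
j=3: u_3=227/660 ∈ [8/27, 7/18) → index 4
j=4: u_4=287/660 ∈ [7/18, 13/27) → index 5
j=5: u_5=347/660 ∈ [14/27, 37/54) → index 7
j=6: u_6=37/60 ∈ [14/27, 37/54) → index 7
j=7: u_7=467/660 ∈ [37/54, 43/54) → index 8
j=8: u_8=527/660 ∈ [43/54, 8/9) → index 9
j=9: u_9=587/660 ∈ [8/9, 1) → index 10
j=10: u_10=647/660 ∈ [8/9, 1) → index 10

0 1 2 4 5 7 7 8 9 10 10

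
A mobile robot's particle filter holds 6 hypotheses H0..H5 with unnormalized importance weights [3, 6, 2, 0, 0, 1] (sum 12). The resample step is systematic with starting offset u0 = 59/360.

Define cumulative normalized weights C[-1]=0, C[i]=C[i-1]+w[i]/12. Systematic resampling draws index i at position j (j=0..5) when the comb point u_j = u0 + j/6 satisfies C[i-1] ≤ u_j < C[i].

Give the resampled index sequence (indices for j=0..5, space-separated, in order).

C = [1/4, 3/4, 11/12, 11/12, 11/12, 1]
j=0: u_0=59/360 ∈ [0, 1/4) → index 0
j=1: u_1=119/360 ∈ [1/4, 3/4) → index 1
j=2: u_2=179/360 ∈ [1/4, 3/4) → index 1
j=3: u_3=239/360 ∈ [1/4, 3/4) → index 1
j=4: u_4=299/360 ∈ [3/4, 11/12) → index 2
j=5: u_5=359/360 ∈ [11/12, 1) → index 5

0 1 1 1 2 5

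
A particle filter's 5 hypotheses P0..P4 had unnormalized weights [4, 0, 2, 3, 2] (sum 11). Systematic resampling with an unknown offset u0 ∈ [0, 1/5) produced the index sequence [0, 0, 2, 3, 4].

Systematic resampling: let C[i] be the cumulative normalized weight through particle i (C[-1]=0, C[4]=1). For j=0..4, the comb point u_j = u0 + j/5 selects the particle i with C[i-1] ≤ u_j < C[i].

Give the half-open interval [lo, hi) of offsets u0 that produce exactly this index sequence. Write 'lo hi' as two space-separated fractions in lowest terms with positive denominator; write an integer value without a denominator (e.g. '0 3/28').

1/55 8/55

C = [4/11, 4/11, 6/11, 9/11, 1]
j=0 picked index 0: u0 ∈ [0, 4/11)
j=1 picked index 0: u0 ∈ [-1/5, 9/55)
j=2 picked index 2: u0 ∈ [-2/55, 8/55)
j=3 picked index 3: u0 ∈ [-3/55, 12/55)
j=4 picked index 4: u0 ∈ [1/55, 1/5)
intersection: [1/55, 8/55)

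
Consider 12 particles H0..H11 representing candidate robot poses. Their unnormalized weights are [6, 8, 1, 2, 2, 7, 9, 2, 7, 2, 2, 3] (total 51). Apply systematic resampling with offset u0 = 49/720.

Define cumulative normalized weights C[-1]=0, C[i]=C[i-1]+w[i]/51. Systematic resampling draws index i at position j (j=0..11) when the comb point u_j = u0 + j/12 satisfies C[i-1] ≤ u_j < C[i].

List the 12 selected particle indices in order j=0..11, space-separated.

C = [2/17, 14/51, 5/17, 1/3, 19/51, 26/51, 35/51, 37/51, 44/51, 46/51, 16/17, 1]
j=0: u_0=49/720 ∈ [0, 2/17) → index 0
j=1: u_1=109/720 ∈ [2/17, 14/51) → index 1
j=2: u_2=169/720 ∈ [2/17, 14/51) → index 1
j=3: u_3=229/720 ∈ [5/17, 1/3) → index 3
j=4: u_4=289/720 ∈ [19/51, 26/51) → index 5
j=5: u_5=349/720 ∈ [19/51, 26/51) → index 5
j=6: u_6=409/720 ∈ [26/51, 35/51) → index 6
j=7: u_7=469/720 ∈ [26/51, 35/51) → index 6
j=8: u_8=529/720 ∈ [37/51, 44/51) → index 8
j=9: u_9=589/720 ∈ [37/51, 44/51) → index 8
j=10: u_10=649/720 ∈ [44/51, 46/51) → index 9
j=11: u_11=709/720 ∈ [16/17, 1) → index 11

0 1 1 3 5 5 6 6 8 8 9 11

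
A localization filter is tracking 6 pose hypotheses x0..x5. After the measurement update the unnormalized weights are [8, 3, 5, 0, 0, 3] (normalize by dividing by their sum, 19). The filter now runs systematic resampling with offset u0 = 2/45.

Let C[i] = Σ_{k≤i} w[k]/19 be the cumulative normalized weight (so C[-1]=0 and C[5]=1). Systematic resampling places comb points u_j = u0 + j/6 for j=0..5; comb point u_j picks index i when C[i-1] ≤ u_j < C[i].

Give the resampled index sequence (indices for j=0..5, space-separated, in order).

0 0 0 1 2 5

C = [8/19, 11/19, 16/19, 16/19, 16/19, 1]
j=0: u_0=2/45 ∈ [0, 8/19) → index 0
j=1: u_1=19/90 ∈ [0, 8/19) → index 0
j=2: u_2=17/45 ∈ [0, 8/19) → index 0
j=3: u_3=49/90 ∈ [8/19, 11/19) → index 1
j=4: u_4=32/45 ∈ [11/19, 16/19) → index 2
j=5: u_5=79/90 ∈ [16/19, 1) → index 5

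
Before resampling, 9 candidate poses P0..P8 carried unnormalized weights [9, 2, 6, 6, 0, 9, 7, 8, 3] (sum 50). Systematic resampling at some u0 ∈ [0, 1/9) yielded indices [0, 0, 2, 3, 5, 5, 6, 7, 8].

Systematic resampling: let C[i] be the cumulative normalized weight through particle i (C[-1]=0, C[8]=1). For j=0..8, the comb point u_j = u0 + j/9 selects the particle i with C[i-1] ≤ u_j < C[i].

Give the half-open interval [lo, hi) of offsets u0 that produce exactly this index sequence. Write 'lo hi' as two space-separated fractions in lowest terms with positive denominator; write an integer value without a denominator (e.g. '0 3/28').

C = [9/50, 11/50, 17/50, 23/50, 23/50, 16/25, 39/50, 47/50, 1]
j=0 picked index 0: u0 ∈ [0, 9/50)
j=1 picked index 0: u0 ∈ [-1/9, 31/450)
j=2 picked index 2: u0 ∈ [-1/450, 53/450)
j=3 picked index 3: u0 ∈ [1/150, 19/150)
j=4 picked index 5: u0 ∈ [7/450, 44/225)
j=5 picked index 5: u0 ∈ [-43/450, 19/225)
j=6 picked index 6: u0 ∈ [-2/75, 17/150)
j=7 picked index 7: u0 ∈ [1/450, 73/450)
j=8 picked index 8: u0 ∈ [23/450, 1/9)
intersection: [23/450, 31/450)

23/450 31/450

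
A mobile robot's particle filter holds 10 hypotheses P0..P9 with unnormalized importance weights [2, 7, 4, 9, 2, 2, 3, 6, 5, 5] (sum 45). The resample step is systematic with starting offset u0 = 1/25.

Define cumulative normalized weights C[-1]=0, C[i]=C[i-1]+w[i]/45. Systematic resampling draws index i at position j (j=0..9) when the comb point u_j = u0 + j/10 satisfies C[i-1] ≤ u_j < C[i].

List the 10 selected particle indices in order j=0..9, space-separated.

0 1 2 3 3 5 6 7 8 9

C = [2/45, 1/5, 13/45, 22/45, 8/15, 26/45, 29/45, 7/9, 8/9, 1]
j=0: u_0=1/25 ∈ [0, 2/45) → index 0
j=1: u_1=7/50 ∈ [2/45, 1/5) → index 1
j=2: u_2=6/25 ∈ [1/5, 13/45) → index 2
j=3: u_3=17/50 ∈ [13/45, 22/45) → index 3
j=4: u_4=11/25 ∈ [13/45, 22/45) → index 3
j=5: u_5=27/50 ∈ [8/15, 26/45) → index 5
j=6: u_6=16/25 ∈ [26/45, 29/45) → index 6
j=7: u_7=37/50 ∈ [29/45, 7/9) → index 7
j=8: u_8=21/25 ∈ [7/9, 8/9) → index 8
j=9: u_9=47/50 ∈ [8/9, 1) → index 9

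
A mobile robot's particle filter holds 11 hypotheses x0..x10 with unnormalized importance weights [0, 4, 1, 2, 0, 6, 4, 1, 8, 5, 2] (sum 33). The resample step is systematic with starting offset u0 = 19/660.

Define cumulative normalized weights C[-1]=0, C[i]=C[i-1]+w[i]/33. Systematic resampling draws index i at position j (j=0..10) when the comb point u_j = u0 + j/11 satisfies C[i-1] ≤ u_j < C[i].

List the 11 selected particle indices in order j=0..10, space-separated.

C = [0, 4/33, 5/33, 7/33, 7/33, 13/33, 17/33, 6/11, 26/33, 31/33, 1]
j=0: u_0=19/660 ∈ [0, 4/33) → index 1
j=1: u_1=79/660 ∈ [0, 4/33) → index 1
j=2: u_2=139/660 ∈ [5/33, 7/33) → index 3
j=3: u_3=199/660 ∈ [7/33, 13/33) → index 5
j=4: u_4=259/660 ∈ [7/33, 13/33) → index 5
j=5: u_5=29/60 ∈ [13/33, 17/33) → index 6
j=6: u_6=379/660 ∈ [6/11, 26/33) → index 8
j=7: u_7=439/660 ∈ [6/11, 26/33) → index 8
j=8: u_8=499/660 ∈ [6/11, 26/33) → index 8
j=9: u_9=559/660 ∈ [26/33, 31/33) → index 9
j=10: u_10=619/660 ∈ [26/33, 31/33) → index 9

1 1 3 5 5 6 8 8 8 9 9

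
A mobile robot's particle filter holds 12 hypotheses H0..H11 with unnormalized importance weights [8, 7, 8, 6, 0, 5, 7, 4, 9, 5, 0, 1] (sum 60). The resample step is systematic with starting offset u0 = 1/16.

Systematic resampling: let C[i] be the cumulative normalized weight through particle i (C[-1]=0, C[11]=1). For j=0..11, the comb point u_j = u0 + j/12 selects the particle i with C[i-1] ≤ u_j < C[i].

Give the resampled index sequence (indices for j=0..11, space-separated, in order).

0 1 1 2 3 3 5 6 7 8 8 9

C = [2/15, 1/4, 23/60, 29/60, 29/60, 17/30, 41/60, 3/4, 9/10, 59/60, 59/60, 1]
j=0: u_0=1/16 ∈ [0, 2/15) → index 0
j=1: u_1=7/48 ∈ [2/15, 1/4) → index 1
j=2: u_2=11/48 ∈ [2/15, 1/4) → index 1
j=3: u_3=5/16 ∈ [1/4, 23/60) → index 2
j=4: u_4=19/48 ∈ [23/60, 29/60) → index 3
j=5: u_5=23/48 ∈ [23/60, 29/60) → index 3
j=6: u_6=9/16 ∈ [29/60, 17/30) → index 5
j=7: u_7=31/48 ∈ [17/30, 41/60) → index 6
j=8: u_8=35/48 ∈ [41/60, 3/4) → index 7
j=9: u_9=13/16 ∈ [3/4, 9/10) → index 8
j=10: u_10=43/48 ∈ [3/4, 9/10) → index 8
j=11: u_11=47/48 ∈ [9/10, 59/60) → index 9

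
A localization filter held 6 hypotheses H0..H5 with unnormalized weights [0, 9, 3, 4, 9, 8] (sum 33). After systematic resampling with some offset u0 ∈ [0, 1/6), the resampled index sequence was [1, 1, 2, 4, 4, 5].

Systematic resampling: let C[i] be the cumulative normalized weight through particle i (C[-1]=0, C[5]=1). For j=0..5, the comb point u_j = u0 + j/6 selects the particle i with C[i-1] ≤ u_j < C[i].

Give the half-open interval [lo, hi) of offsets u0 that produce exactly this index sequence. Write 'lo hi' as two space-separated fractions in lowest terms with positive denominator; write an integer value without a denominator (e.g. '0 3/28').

C = [0, 3/11, 4/11, 16/33, 25/33, 1]
j=0 picked index 1: u0 ∈ [0, 3/11)
j=1 picked index 1: u0 ∈ [-1/6, 7/66)
j=2 picked index 2: u0 ∈ [-2/33, 1/33)
j=3 picked index 4: u0 ∈ [-1/66, 17/66)
j=4 picked index 4: u0 ∈ [-2/11, 1/11)
j=5 picked index 5: u0 ∈ [-5/66, 1/6)
intersection: [0, 1/33)

0 1/33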